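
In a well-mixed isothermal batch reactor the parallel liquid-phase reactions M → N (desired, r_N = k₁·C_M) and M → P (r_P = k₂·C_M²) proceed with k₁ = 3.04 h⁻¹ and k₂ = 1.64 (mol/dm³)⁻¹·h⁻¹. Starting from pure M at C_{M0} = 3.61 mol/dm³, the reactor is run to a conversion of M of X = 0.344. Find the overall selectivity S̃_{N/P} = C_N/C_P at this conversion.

C_M = C_{M0}(1−X) = 2.368 mol/dm³.
Along a PFR/batch, dC_N/dC_M = −r_N/(r_N+r_P) = −k₁/(k₁+k₂·C_M).
Integrating from C_{M0} to C_M: C_N = (3.04/1.64)·ln[(3.04+1.64·3.61)/(3.04+1.64·2.37)] = 1.854·ln(8.960/6.924) = 0.4780 mol/dm³.
C_P = (C_{M0}−C_M)−C_N = 0.7639 mol/dm³; S̃_{N/P} = 0.4780/0.7639 = 0.626.

0.626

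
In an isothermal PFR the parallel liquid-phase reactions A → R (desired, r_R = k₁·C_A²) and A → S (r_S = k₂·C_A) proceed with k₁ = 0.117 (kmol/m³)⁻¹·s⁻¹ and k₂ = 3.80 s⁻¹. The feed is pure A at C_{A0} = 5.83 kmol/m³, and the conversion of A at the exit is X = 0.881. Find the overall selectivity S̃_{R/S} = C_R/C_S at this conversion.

0.0985

C_A = C_{A0}(1−X) = 0.6938 kmol/m³.
Along a PFR/batch, dC_S/dC_A = −r_S/(r_R+r_S) = −k₂/(k₂+k₁·C_A).
Integrating from C_{A0} to C_A: C_S = (3.80/0.117)·ln[(3.80+0.117·5.83)/(3.80+0.117·0.694)] = 32.48·ln(4.482/3.881) = 4.676 kmol/m³.
Then C_R = (C_{A0}−C_A) − C_S = 5.136 − 4.676 = 0.4607 kmol/m³.
S̃_{R/S} = C_R/C_S = 0.4607/4.676 = 0.0985.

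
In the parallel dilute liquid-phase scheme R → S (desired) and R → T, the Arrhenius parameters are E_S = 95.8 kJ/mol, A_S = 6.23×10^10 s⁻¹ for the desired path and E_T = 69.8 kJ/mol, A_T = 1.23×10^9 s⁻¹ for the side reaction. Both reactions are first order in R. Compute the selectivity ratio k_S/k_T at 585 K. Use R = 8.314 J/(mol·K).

0.242

With equal orders, S_{S/T} = k_S/k_T = (A_S/A_T)·exp[(E_T−E_S)/(RT)].
(E_T−E_S)/(RT) = (69.8−95.8)×10³/(8.314×585) = -26000/4864 = -5.346.
k_S/k_T = (6.23×10^10/1.23×10^9)·exp(-5.346) = 50.65 × 0.004768 = 0.242.
Since E_S > E_T, raising the temperature improves selectivity toward S.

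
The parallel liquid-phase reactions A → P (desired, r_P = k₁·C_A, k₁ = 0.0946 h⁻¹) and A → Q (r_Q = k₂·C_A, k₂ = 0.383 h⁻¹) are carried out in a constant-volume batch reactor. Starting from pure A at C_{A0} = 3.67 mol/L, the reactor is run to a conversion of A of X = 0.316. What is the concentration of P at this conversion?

0.230 mol/L

C_A = C_{A0}(1−X) = 2.510 mol/L.
Both paths are first order in A, so the instantaneous fraction to P is constant: dC_P/d(−C_A) = k₁/(k₁+k₂) = 0.1981.
C_P = 0.1981·(C_{A0}−C_A) = 0.1981×1.160 = 0.230 mol/L.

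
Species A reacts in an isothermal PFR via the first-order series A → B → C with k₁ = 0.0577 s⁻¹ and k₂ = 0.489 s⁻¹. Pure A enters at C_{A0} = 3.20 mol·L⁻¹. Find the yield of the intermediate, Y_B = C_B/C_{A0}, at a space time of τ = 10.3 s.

The intermediate concentration in a first-order A→B→C sequence is C_B = k₁C_{A0}(e^(−k₁τ) − e^(−k₂τ))/(k₂−k₁).
e^(−k₁τ) = e^(−0.0577×10.3) = e^(−0.5943) = 0.5519; e^(−k₂τ) = e^(−5.037) = 0.006495.
C_B = 0.0577×3.20/(0.489−0.0577) × (0.5519−0.006495) = 0.4281×0.5454 = 0.2335 mol·L⁻¹.
Y_B = C_B/C_{A0} = 0.2335/3.20 = 0.0730.

0.0730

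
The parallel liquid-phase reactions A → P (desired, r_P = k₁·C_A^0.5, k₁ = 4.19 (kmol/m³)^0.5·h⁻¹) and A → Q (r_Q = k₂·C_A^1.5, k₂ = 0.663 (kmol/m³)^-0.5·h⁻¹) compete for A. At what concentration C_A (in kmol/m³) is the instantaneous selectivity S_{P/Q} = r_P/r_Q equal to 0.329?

S_{P/Q} = (k₁/k₂)·C_A⁻¹ ⇒ C_A = (S·k₂/k₁)^(-1).
= (0.329×0.663/4.19)^(-1) = (0.05206)^(-1) = 19.2 kmol/m³.

19.2 kmol/m³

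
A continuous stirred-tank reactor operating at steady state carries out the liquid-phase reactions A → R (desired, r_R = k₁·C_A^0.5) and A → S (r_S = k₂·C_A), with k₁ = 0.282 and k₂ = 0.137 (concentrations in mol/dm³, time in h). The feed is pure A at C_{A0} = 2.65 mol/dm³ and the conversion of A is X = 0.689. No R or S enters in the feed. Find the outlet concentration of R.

1.27 mol/dm³

Exit C_A = C_{A0}(1−X) = 2.65×0.311 = 0.8242 mol/dm³.
Rates in a CSTR are evaluated at the outlet concentration: r_R = 0.282×0.8242^0.5 = 0.2560, r_S = 0.137×0.8242 = 0.1129.
Fraction of consumed A going to R: r_R/(r_R+r_S) = 0.6939.
C_R = 0.6939·C_{A0}·X = 0.6939×2.65×0.689 = 1.27 mol/dm³.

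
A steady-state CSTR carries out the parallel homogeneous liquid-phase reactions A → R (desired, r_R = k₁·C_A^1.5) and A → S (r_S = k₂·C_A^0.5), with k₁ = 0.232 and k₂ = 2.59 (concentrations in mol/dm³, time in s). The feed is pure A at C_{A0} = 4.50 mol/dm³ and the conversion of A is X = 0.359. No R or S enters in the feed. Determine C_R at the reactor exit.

0.332 mol/dm³

Exit C_A = C_{A0}(1−X) = 4.50×0.641 = 2.885 mol/dm³.
In a CSTR the entire volume is at exit conditions, so r_R = 0.232×2.885^1.5 = 1.137 and r_S = 2.59×2.885^0.5 = 4.399.
Fraction of consumed A going to R: r_R/(r_R+r_S) = 0.2053.
C_R = 0.2053·C_{A0}·X = 0.2053×4.50×0.359 = 0.332 mol/dm³.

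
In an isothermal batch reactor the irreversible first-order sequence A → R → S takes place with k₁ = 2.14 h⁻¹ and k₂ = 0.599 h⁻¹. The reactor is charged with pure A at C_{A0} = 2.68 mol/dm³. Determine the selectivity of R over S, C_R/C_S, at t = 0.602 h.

Solving the coupled first-order balances gives C_R(t) = [k₁/(k₂−k₁)]·C_{A0}·(e^(−k₁t) − e^(−k₂t)).
e^(−k₁t) = e^(−2.14×0.602) = e^(−1.288) = 0.2757; e^(−k₂t) = e^(−0.3606) = 0.6973.
C_R = 2.14×2.68/(0.599−2.14) × (0.2757−0.6973) = (-3.722)×(-0.4215) = 1.569 mol/dm³.
C_A = C_{A0}e^(−k₁t) = 0.7390 mol/dm³, so C_S = C_{A0}−C_A−C_R = 0.3722 mol/dm³; C_R/C_S = 4.21.

4.21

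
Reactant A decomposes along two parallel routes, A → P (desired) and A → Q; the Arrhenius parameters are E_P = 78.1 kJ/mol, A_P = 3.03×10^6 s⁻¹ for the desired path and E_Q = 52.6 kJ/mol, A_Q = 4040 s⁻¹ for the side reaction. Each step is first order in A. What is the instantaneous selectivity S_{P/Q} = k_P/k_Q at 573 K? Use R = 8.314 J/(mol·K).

3.55

With equal orders, S_{P/Q} = k_P/k_Q = (A_P/A_Q)·exp[(E_Q−E_P)/(RT)].
(E_Q−E_P)/(RT) = (52.6−78.1)×10³/(8.314×573) = -25500/4764 = -5.353.
k_P/k_Q = (3.03×10^6/4040)·exp(-5.353) = 750.0 × 0.004735 = 3.55.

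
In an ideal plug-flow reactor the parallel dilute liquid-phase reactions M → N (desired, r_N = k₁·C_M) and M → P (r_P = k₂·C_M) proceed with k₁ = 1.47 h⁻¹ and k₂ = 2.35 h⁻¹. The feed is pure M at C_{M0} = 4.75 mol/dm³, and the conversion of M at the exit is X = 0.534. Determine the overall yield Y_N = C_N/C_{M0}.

C_M = C_{M0}(1−X) = 2.213 mol/dm³.
Both paths are first order in M, so the instantaneous fraction to N is constant: dC_N/d(−C_M) = k₁/(k₁+k₂) = 0.3848.
C_N = 0.3848·(C_{M0}−C_M) = 0.3848×2.537 = 0.976 mol/dm³.
Y_N = C_N/C_{M0} = 0.9761/4.75 = 0.205.

0.205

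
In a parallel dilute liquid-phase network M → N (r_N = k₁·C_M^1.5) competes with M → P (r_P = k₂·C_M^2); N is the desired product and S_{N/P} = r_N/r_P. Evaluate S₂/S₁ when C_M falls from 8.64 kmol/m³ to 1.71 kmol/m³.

2.25

S_{N/P} = (k₁/k₂)·C_M^-0.5, so S₂/S₁ = (C_{M,2}/C_{M,1})^-0.5.
= (1.71/8.64)^(-0.5) = (0.1979)^(-0.5) = 2.25.
Selectivity toward N rises as C_M falls — low-concentration operation is favoured.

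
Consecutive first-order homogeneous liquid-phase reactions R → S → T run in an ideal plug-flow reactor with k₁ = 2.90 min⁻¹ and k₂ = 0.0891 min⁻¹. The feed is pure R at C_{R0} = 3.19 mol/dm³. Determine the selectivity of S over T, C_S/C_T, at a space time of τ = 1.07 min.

Solving the coupled first-order balances gives C_S(τ) = [k₁/(k₂−k₁)]·C_{R0}·(e^(−k₁τ) − e^(−k₂τ)).
e^(−k₁τ) = e^(−2.90×1.07) = e^(−3.103) = 0.04491; e^(−k₂τ) = e^(−0.09534) = 0.9091.
C_S = 2.90×3.19/(0.0891−2.90) × (0.04491−0.9091) = (-3.291)×(-0.8642) = 2.844 mol/dm³.
C_R = C_{R0}e^(−k₁τ) = 0.1433 mol/dm³, so C_T = C_{R0}−C_R−C_S = 0.2027 mol/dm³; C_S/C_T = 14.0.

14.0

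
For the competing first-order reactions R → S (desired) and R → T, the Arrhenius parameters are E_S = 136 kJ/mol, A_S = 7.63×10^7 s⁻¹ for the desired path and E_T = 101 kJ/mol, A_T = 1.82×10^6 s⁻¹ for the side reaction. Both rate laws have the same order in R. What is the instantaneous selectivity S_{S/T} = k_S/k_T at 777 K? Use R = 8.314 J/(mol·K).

With equal orders, S_{S/T} = k_S/k_T = (A_S/A_T)·exp[(E_T−E_S)/(RT)].
(E_T−E_S)/(RT) = (101−136)×10³/(8.314×777) = -35000/6460 = -5.418.
k_S/k_T = (7.63×10^7/1.82×10^6)·exp(-5.418) = 41.92 × 0.004436 = 0.186.

0.186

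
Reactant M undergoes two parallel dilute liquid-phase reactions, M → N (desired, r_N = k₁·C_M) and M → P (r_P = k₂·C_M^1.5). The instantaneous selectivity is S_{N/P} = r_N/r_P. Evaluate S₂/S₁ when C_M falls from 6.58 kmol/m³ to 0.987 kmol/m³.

2.58

S_{N/P} = (k₁/k₂)·C_M^-0.5, so S₂/S₁ = (C_{M,2}/C_{M,1})^-0.5.
= (0.987/6.58)^(-0.5) = (0.1500)^(-0.5) = 2.58.
Selectivity toward N rises as C_M falls — low-concentration operation is favoured.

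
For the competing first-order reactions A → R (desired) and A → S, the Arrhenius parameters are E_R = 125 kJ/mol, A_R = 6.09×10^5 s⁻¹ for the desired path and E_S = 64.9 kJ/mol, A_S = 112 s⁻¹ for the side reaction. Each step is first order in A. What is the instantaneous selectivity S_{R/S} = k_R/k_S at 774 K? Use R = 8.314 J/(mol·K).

With equal orders, S_{R/S} = k_R/k_S = (A_R/A_S)·exp[(E_S−E_R)/(RT)].
(E_S−E_R)/(RT) = (64.9−125)×10³/(8.314×774) = -60100/6435 = -9.339.
k_R/k_S = (6.09×10^5/112)·exp(-9.339) = 5438 × 8.788×10^-5 = 0.478.
Since E_R > E_S, raising the temperature improves selectivity toward R.

0.478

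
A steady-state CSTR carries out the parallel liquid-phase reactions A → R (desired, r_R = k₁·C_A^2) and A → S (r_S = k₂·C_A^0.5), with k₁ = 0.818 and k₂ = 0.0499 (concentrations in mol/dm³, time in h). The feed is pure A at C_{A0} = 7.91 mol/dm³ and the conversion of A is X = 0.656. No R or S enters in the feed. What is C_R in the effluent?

5.12 mol/dm³

Exit C_A = C_{A0}(1−X) = 7.91×0.344 = 2.721 mol/dm³.
Rates in a CSTR are evaluated at the outlet concentration: r_R = 0.818×2.721^2 = 6.057, r_S = 0.0499×2.721^0.5 = 0.08231.
Fraction of consumed A going to R: r_R/(r_R+r_S) = 0.9866.
C_R = 0.9866·C_{A0}·X = 0.9866×7.91×0.656 = 5.12 mol/dm³.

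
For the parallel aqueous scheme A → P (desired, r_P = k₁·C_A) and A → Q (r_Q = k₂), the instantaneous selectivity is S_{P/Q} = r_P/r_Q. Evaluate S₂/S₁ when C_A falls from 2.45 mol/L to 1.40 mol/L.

0.571

S_{P/Q} = (k₁/k₂)·C_A, so S₂/S₁ = (C_{A,2}/C_{A,1}).
= 1.40/2.45 = 0.571.
Selectivity toward P falls as C_A falls — high-concentration operation is favoured.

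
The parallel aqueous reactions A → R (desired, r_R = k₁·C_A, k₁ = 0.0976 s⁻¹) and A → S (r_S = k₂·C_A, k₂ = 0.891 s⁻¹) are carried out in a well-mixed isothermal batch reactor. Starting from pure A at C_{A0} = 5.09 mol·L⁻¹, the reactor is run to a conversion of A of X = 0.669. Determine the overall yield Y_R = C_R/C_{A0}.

0.0660

C_A = C_{A0}(1−X) = 1.685 mol·L⁻¹.
Both paths are first order in A, so the instantaneous fraction to R is constant: dC_R/d(−C_A) = k₁/(k₁+k₂) = 0.09873.
C_R = 0.09873·(C_{A0}−C_A) = 0.09873×3.405 = 0.336 mol·L⁻¹.
Y_R = C_R/C_{A0} = 0.3362/5.09 = 0.0660.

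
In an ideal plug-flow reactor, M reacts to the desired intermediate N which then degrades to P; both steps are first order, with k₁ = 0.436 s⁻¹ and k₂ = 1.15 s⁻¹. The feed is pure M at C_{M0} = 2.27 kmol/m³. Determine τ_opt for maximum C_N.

For first-order series the maximum of C_N occurs at τ_opt = ln(k₂/k₁)/(k₂−k₁).
= ln(1.15/0.436)/(1.15−0.436) = ln(2.638)/0.7140 = 0.9699/0.7140 = 1.36 s.

1.36 s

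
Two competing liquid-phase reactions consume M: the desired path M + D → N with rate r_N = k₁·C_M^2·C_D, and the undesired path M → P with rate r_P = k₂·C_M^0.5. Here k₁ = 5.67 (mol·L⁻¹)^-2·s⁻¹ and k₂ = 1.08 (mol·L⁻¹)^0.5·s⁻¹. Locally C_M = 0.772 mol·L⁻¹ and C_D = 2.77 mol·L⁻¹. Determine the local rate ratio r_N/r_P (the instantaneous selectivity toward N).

9.86

S_{N/P} = r_N/r_P = (k₁·C_M^2·C_D)/(k₂·C_M^0.5) = (k₁/k₂)·C_M^1.5·C_D.
= (5.67×0.7720^2×2.770) / (1.08×0.7720^0.5) = 9.360/0.9489 = 9.86.
Since the desired path is higher order in M, keeping C_M high (PFR or concentrated feed) favours N.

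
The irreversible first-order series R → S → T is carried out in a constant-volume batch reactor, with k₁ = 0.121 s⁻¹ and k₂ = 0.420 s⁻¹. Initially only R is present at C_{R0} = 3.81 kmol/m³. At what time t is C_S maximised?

For first-order series the maximum of C_S occurs at t_opt = ln(k₂/k₁)/(k₂−k₁).
= ln(0.420/0.121)/(0.420−0.121) = ln(3.471)/0.2990 = 1.244/0.2990 = 4.16 s.

4.16 s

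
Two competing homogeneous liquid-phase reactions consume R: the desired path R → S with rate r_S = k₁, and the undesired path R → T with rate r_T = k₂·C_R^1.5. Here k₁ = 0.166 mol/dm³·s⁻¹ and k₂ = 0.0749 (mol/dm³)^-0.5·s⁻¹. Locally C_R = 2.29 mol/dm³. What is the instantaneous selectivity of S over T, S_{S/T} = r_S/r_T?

S_{S/T} = r_S/r_T = (k₁)/(k₂·C_R^1.5) = (k₁/k₂)·C_R^-1.5.
= (0.166) / (0.0749×2.290^1.5) = 0.1660/0.2596 = 0.640.

0.640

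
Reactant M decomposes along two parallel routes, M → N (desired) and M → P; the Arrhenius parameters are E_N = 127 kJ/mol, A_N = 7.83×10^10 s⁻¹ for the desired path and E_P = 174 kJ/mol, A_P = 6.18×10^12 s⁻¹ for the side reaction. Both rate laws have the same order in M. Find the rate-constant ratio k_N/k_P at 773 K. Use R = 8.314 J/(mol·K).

19.0

With equal orders, S_{N/P} = k_N/k_P = (A_N/A_P)·exp[(E_P−E_N)/(RT)].
(E_P−E_N)/(RT) = (174−127)×10³/(8.314×773) = 47000/6427 = 7.313.
k_N/k_P = (7.83×10^10/6.18×10^12)·exp(7.313) = 0.01267 × 1500 = 19.0.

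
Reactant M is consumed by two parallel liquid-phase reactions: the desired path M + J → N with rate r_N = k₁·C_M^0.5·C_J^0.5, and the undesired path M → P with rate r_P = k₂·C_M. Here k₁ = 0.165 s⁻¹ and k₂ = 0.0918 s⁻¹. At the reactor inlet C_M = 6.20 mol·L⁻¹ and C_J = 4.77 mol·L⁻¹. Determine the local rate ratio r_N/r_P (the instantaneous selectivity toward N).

1.58

S_{N/P} = r_N/r_P = (k₁·C_M^0.5·C_J^0.5)/(k₂·C_M) = (k₁/k₂)·C_M^-0.5·C_J^0.5.
= (0.165×6.200^0.5×4.770^0.5) / (0.0918×6.200) = 0.8973/0.5692 = 1.58.
The undesired path is higher order in M, so low C_M (CSTR or dilute feed) favours N.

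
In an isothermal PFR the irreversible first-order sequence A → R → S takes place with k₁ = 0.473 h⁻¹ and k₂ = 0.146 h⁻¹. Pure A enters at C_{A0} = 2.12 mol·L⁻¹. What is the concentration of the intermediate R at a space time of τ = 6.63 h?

1.03 mol·L⁻¹

For first-order series with pure A initially, C_R(τ) = k₁C_{A0}/(k₂−k₁)·(e^(−k₁τ) − e^(−k₂τ)).
e^(−k₁τ) = e^(−0.473×6.63) = e^(−3.136) = 0.04346; e^(−k₂τ) = e^(−0.9680) = 0.3798.
C_R = 0.473×2.12/(0.146−0.473) × (0.04346−0.3798) = (-3.067)×(-0.3364) = 1.032 mol·L⁻¹.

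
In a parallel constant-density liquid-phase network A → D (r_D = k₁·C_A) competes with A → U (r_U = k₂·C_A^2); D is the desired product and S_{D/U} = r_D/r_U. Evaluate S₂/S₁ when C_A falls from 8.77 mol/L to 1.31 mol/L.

S_{D/U} = (k₁/k₂)·C_A⁻¹, so S₂/S₁ = (C_{A,2}/C_{A,1})⁻¹.
= 8.77/1.31 = 6.69.
Selectivity toward D rises as C_A falls — low-concentration operation is favoured.

6.69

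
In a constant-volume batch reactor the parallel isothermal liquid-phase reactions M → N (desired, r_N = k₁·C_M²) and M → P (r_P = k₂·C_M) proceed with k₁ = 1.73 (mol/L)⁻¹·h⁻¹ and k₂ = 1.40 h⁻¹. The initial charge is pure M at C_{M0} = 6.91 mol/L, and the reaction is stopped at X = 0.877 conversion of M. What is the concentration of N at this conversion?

C_M = C_{M0}(1−X) = 0.8499 mol/L.
Along a PFR/batch, dC_P/dC_M = −r_P/(r_N+r_P) = −k₂/(k₂+k₁·C_M).
Integrating from C_{M0} to C_M: C_P = (1.40/1.73)·ln[(1.40+1.73·6.91)/(1.40+1.73·0.850)] = 0.8092·ln(13.35/2.870) = 1.244 mol/L.
Then C_N = (C_{M0}−C_M) − C_P = 6.060 − 1.244 = 4.816 mol/L.

4.82 mol/L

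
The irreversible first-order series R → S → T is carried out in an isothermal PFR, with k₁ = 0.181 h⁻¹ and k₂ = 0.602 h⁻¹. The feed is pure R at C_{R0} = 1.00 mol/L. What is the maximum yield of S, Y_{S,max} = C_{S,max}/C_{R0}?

For a first-order series the maximum intermediate yield is C_{S,max}/C_{R0} = (k₁/k₂)^[k₂/(k₂−k₁)].
= (0.181/0.602)^(0.602/(0.602−0.181)) = (0.3007)^(1.430) = 0.1793.

0.179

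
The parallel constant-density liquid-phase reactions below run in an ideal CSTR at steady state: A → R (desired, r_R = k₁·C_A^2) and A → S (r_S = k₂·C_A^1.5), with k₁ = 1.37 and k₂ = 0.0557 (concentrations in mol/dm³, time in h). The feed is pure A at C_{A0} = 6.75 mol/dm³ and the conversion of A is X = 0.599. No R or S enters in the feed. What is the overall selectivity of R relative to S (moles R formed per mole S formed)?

40.5

Exit C_A = C_{A0}(1−X) = 6.75×0.401 = 2.707 mol/dm³.
Rates in a CSTR are evaluated at the outlet concentration: r_R = 1.37×2.707^2 = 10.04, r_S = 0.0557×2.707^1.5 = 0.2480.
Overall selectivity = C_R/C_S = r_Rτ/(r_Sτ) = r_R/r_S = 40.5.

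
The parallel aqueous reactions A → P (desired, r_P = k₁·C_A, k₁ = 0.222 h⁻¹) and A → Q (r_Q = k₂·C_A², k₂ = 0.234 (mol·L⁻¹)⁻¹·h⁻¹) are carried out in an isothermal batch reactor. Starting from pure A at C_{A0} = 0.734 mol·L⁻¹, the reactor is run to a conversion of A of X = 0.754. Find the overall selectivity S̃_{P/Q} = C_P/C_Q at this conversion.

2.16

C_A = C_{A0}(1−X) = 0.1806 mol·L⁻¹.
Along a PFR/batch, dC_P/dC_A = −r_P/(r_P+r_Q) = −k₁/(k₁+k₂·C_A).
Integrating from C_{A0} to C_A: C_P = (0.222/0.234)·ln[(0.222+0.234·0.734)/(0.222+0.234·0.181)] = 0.9487·ln(0.3938/0.2643) = 0.3784 mol·L⁻¹.
C_Q = (C_{A0}−C_A)−C_P = 0.1751 mol·L⁻¹; S̃_{P/Q} = 0.3784/0.1751 = 2.16.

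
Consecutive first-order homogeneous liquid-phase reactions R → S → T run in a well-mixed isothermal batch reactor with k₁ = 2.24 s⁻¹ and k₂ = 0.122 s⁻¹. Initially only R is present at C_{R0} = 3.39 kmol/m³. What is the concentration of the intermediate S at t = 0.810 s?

For first-order series with pure R initially, C_S(t) = k₁C_{R0}/(k₂−k₁)·(e^(−k₁t) − e^(−k₂t)).
e^(−k₁t) = e^(−2.24×0.810) = e^(−1.814) = 0.1629; e^(−k₂t) = e^(−0.09882) = 0.9059.
C_S = 2.24×3.39/(0.122−2.24) × (0.1629−0.9059) = (-3.585)×(-0.7430) = 2.664 kmol/m³.

2.66 kmol/m³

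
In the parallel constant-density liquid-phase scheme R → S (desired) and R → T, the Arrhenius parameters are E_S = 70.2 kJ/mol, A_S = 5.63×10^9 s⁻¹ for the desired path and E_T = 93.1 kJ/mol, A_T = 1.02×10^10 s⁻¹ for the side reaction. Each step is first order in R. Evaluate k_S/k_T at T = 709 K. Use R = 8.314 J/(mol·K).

Since both paths have the same order in R, the concentration cancels and S_{S/T} = k_S/k_T = (A_S/A_T)·exp[(E_T−E_S)/(RT)].
(E_T−E_S)/(RT) = (93.1−70.2)×10³/(8.314×709) = 22900/5895 = 3.885.
k_S/k_T = (5.63×10^9/1.02×10^10)·exp(3.885) = 0.5520 × 48.66 = 26.9.

26.9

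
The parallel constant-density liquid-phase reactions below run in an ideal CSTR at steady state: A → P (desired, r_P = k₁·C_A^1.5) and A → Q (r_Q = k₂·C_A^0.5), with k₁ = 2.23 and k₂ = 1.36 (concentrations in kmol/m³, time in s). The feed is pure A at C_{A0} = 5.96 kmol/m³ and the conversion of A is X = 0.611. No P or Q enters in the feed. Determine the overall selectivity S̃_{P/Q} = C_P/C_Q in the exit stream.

Exit C_A = C_{A0}(1−X) = 5.96×0.389 = 2.318 kmol/m³.
A CSTR operates uniformly at the exit composition, giving r_P = 7.872 and r_Q = 2.071 (each k·C_A^n at C_A = 2.318).
Overall selectivity = C_P/C_Q = r_Pτ/(r_Qτ) = r_P/r_Q = 3.80.

3.80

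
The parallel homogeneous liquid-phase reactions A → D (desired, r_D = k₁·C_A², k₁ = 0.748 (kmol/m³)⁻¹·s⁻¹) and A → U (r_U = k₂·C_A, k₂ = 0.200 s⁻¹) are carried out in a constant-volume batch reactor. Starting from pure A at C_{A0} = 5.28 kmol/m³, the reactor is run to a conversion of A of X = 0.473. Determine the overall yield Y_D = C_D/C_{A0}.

C_A = C_{A0}(1−X) = 2.783 kmol/m³.
Along a PFR/batch, dC_U/dC_A = −r_U/(r_D+r_U) = −k₂/(k₂+k₁·C_A).
Integrating from C_{A0} to C_A: C_U = (0.200/0.748)·ln[(0.200+0.748·5.28)/(0.200+0.748·2.78)] = 0.2674·ln(4.149/2.281) = 0.1599 kmol/m³.
Then C_D = (C_{A0}−C_A) − C_U = 2.497 − 0.1599 = 2.337 kmol/m³.
Y_D = C_D/C_{A0} = 2.337/5.28 = 0.443.

0.443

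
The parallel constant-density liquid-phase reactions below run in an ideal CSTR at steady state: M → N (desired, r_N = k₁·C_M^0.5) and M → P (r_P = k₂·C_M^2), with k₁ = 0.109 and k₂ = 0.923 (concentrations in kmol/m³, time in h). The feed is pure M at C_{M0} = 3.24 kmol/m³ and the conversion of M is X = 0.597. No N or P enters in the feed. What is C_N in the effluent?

Exit C_M = C_{M0}(1−X) = 3.24×0.403 = 1.306 kmol/m³.
In a CSTR the entire volume is at exit conditions, so r_N = 0.109×1.306^0.5 = 0.1246 and r_P = 0.923×1.306^2 = 1.574.
Fraction of consumed M going to N: r_N/(r_N+r_P) = 0.07334.
C_N = 0.07334·C_{M0}·X = 0.07334×3.24×0.597 = 0.142 kmol/m³.

0.142 kmol/m³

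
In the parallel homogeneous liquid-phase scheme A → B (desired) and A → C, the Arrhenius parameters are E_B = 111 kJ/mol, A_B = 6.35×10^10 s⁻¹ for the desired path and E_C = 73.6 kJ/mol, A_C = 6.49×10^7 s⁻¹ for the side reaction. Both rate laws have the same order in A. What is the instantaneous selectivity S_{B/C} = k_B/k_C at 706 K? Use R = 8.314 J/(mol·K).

With equal orders, S_{B/C} = k_B/k_C = (A_B/A_C)·exp[(E_C−E_B)/(RT)].
(E_C−E_B)/(RT) = (73.6−111)×10³/(8.314×706) = -37400/5870 = -6.372.
k_B/k_C = (6.35×10^10/6.49×10^7)·exp(-6.372) = 978.4 × 0.001709 = 1.67.
Since E_B > E_C, raising the temperature improves selectivity toward B.

1.67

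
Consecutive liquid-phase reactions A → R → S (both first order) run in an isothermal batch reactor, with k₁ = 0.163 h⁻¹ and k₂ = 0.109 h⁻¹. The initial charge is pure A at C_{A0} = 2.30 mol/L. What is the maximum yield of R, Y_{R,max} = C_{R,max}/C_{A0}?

0.444

For a first-order series the maximum intermediate yield is C_{R,max}/C_{A0} = (k₁/k₂)^[k₂/(k₂−k₁)].
= (0.163/0.109)^(0.109/(0.109−0.163)) = (1.495)^(-2.019) = 0.4439.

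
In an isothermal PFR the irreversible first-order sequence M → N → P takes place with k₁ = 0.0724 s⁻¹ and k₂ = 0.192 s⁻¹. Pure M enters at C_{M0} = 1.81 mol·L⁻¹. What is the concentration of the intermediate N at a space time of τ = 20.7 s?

0.224 mol·L⁻¹

The intermediate concentration in a first-order A→B→C sequence is C_N = k₁C_{M0}(e^(−k₁τ) − e^(−k₂τ))/(k₂−k₁).
e^(−k₁τ) = e^(−0.0724×20.7) = e^(−1.499) = 0.2234; e^(−k₂τ) = e^(−3.974) = 0.01879.
C_N = 0.0724×1.81/(0.192−0.0724) × (0.2234−0.01879) = 1.096×0.2046 = 0.2242 mol·L⁻¹.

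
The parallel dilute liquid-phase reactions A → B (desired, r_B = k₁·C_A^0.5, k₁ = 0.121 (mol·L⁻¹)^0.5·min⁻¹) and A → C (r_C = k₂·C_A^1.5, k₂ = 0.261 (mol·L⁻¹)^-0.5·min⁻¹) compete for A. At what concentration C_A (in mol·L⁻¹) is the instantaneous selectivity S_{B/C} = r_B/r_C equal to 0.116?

S_{B/C} = (k₁/k₂)·C_A⁻¹ ⇒ C_A = (S·k₂/k₁)^(-1).
= (0.116×0.261/0.121)^(-1) = (0.2502)^(-1) = 4.00 mol·L⁻¹.

4.00 mol·L⁻¹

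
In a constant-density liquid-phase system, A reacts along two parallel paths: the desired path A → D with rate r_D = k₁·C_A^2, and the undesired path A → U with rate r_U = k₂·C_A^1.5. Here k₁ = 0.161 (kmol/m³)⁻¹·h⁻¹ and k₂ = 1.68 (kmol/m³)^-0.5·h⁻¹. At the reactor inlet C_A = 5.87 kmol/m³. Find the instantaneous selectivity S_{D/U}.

S_{D/U} = r_D/r_U = (k₁·C_A^2)/(k₂·C_A^1.5) = (k₁/k₂)·C_A^0.5.
= (0.161×5.870^2) / (1.68×5.870^1.5) = 5.548/23.89 = 0.232.
Since the desired path is higher order in A, keeping C_A high (PFR or concentrated feed) favours D.

0.232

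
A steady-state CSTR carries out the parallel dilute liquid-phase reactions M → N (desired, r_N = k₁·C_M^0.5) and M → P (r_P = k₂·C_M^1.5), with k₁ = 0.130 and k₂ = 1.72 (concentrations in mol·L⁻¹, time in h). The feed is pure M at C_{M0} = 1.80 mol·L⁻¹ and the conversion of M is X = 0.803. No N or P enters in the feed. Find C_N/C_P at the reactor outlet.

0.213

Exit C_M = C_{M0}(1−X) = 1.80×0.197 = 0.3546 mol·L⁻¹.
Rates in a CSTR are evaluated at the outlet concentration: r_N = 0.130×0.3546^0.5 = 0.07741, r_P = 1.72×0.3546^1.5 = 0.3632.
Overall selectivity = C_N/C_P = r_Nτ/(r_Pτ) = r_N/r_P = 0.213.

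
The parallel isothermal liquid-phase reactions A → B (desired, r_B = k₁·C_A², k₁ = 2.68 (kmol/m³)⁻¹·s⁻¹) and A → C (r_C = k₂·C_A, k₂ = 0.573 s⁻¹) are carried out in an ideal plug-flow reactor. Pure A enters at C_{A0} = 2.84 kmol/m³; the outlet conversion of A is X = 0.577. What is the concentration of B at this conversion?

1.47 kmol/m³

C_A = C_{A0}(1−X) = 1.201 kmol/m³.
Along a PFR/batch, dC_C/dC_A = −r_C/(r_B+r_C) = −k₂/(k₂+k₁·C_A).
Integrating from C_{A0} to C_A: C_C = (0.573/2.68)·ln[(0.573+2.68·2.84)/(0.573+2.68·1.20)] = 0.2138·ln(8.184/3.793) = 0.1645 kmol/m³.
Then C_B = (C_{A0}−C_A) − C_C = 1.639 − 0.1645 = 1.474 kmol/m³.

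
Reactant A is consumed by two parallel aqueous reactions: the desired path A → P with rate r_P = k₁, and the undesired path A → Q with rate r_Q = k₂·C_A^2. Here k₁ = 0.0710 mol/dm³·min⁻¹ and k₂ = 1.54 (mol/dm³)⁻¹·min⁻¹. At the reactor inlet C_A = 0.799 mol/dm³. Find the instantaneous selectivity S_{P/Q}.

S_{P/Q} = r_P/r_Q = (k₁)/(k₂·C_A^2) = (k₁/k₂)·C_A^-2.
= (0.0710) / (1.54×0.7990^2) = 0.07100/0.9831 = 0.0722.
The undesired path is higher order in A, so low C_A (CSTR or dilute feed) favours P.

0.0722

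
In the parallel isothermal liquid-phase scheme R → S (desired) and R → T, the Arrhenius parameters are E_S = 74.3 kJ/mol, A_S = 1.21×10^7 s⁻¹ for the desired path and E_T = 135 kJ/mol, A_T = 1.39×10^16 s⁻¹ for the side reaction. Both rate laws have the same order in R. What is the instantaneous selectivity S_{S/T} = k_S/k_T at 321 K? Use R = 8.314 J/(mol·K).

6.57

Since both paths have the same order in R, the concentration cancels and S_{S/T} = k_S/k_T = (A_S/A_T)·exp[(E_T−E_S)/(RT)].
(E_T−E_S)/(RT) = (135−74.3)×10³/(8.314×321) = 60700/2669 = 22.74.
k_S/k_T = (1.21×10^7/1.39×10^16)·exp(22.74) = 8.705×10^-10 × 7.547×10^9 = 6.57.
Since E_S < E_T, lowering the temperature improves selectivity toward S.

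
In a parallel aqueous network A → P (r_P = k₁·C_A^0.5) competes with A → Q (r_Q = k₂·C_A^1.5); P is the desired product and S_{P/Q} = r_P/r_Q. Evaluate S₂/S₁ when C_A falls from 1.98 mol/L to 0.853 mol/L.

S_{P/Q} = (k₁/k₂)·C_A⁻¹, so S₂/S₁ = (C_{A,2}/C_{A,1})⁻¹.
= 1.98/0.853 = 2.32.

2.32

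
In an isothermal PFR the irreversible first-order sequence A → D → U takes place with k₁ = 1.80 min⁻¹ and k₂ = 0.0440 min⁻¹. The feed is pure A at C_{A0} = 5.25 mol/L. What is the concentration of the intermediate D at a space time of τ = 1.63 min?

4.72 mol/L

For first-order series with pure A initially, C_D(τ) = k₁C_{A0}/(k₂−k₁)·(e^(−k₁τ) − e^(−k₂τ)).
e^(−k₁τ) = e^(−1.80×1.63) = e^(−2.934) = 0.05318; e^(−k₂τ) = e^(−0.07172) = 0.9308.
C_D = 1.80×5.25/(0.0440−1.80) × (0.05318−0.9308) = (-5.382)×(-0.8776) = 4.723 mol/L.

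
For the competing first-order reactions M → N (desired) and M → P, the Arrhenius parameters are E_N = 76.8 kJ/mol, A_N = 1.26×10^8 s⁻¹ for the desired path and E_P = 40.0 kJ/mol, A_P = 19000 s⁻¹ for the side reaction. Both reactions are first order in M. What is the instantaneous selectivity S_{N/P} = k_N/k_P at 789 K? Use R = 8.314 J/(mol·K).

24.3

Since both paths have the same order in M, the concentration cancels and S_{N/P} = k_N/k_P = (A_N/A_P)·exp[(E_P−E_N)/(RT)].
(E_P−E_N)/(RT) = (40.0−76.8)×10³/(8.314×789) = -36800/6560 = -5.610.
k_N/k_P = (1.26×10^8/19000)·exp(-5.610) = 6632 × 0.003661 = 24.3.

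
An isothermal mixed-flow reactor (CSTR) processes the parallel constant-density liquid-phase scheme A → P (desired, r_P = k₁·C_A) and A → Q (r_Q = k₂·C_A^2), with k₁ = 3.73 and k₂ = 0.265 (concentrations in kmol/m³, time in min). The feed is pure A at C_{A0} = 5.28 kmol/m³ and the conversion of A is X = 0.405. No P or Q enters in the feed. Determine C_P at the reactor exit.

1.75 kmol/m³

Exit C_A = C_{A0}(1−X) = 5.28×0.595 = 3.142 kmol/m³.
In a CSTR the entire volume is at exit conditions, so r_P = 3.73×3.142 = 11.72 and r_Q = 0.265×3.142^2 = 2.615.
Fraction of consumed A going to P: r_P/(r_P+r_Q) = 0.8175.
C_P = 0.8175·C_{A0}·X = 0.8175×5.28×0.405 = 1.75 kmol/m³.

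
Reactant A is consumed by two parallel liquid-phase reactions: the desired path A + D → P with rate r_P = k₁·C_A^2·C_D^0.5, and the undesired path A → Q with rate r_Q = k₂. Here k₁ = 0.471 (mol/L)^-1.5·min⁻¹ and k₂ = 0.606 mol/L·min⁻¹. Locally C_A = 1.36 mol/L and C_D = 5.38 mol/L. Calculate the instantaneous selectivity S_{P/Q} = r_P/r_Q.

S_{P/Q} = r_P/r_Q = (k₁·C_A^2·C_D^0.5)/(k₂) = (k₁/k₂)·C_A^2·C_D^0.5.
= (0.471×1.360^2×5.380^0.5) / (0.606) = 2.021/0.6060 = 3.33.
Since the desired path is higher order in A, keeping C_A high (PFR or concentrated feed) favours P.

3.33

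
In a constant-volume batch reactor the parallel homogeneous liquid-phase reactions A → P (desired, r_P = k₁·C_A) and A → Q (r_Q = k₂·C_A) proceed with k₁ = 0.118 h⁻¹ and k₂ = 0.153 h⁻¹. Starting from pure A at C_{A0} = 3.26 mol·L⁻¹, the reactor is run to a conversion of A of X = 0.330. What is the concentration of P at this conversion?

0.468 mol·L⁻¹

C_A = C_{A0}(1−X) = 2.184 mol·L⁻¹.
Both paths are first order in A, so the instantaneous fraction to P is constant: dC_P/d(−C_A) = k₁/(k₁+k₂) = 0.4354.
C_P = 0.4354·(C_{A0}−C_A) = 0.4354×1.076 = 0.468 mol·L⁻¹.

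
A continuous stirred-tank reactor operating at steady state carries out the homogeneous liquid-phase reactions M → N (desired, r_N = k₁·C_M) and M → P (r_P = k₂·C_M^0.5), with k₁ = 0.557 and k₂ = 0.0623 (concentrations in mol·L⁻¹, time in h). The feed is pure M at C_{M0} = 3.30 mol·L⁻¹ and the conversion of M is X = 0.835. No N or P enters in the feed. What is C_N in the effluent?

Exit C_M = C_{M0}(1−X) = 3.30×0.165 = 0.5445 mol·L⁻¹.
In a CSTR the entire volume is at exit conditions, so r_N = 0.557×0.5445 = 0.3033 and r_P = 0.0623×0.5445^0.5 = 0.04597.
Fraction of consumed M going to N: r_N/(r_N+r_P) = 0.8684.
C_N = 0.8684·C_{M0}·X = 0.8684×3.30×0.835 = 2.39 mol·L⁻¹.

2.39 mol·L⁻¹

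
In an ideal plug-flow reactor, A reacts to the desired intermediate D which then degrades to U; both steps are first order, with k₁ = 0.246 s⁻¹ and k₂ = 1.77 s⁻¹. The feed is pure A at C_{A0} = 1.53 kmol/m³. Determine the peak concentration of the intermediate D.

0.155 kmol/m³

At the optimum, C_{D,max}/C_{A0} = (k₁/k₂)^[k₂/(k₂−k₁)].
= (0.246/1.77)^(1.77/(1.77−0.246)) = (0.1390)^(1.161) = 0.1011.
C_{D,max} = 0.1011×1.53 = 0.155 kmol/m³.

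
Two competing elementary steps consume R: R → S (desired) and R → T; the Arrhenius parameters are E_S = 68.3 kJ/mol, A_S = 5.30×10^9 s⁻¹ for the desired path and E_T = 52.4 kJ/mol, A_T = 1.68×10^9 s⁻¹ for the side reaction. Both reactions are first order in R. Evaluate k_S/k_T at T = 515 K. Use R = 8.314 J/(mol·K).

k_S/k_T = (A_S/A_T)·exp[−(E_S−E_T)/(RT)] = (A_S/A_T)·exp[(E_T−E_S)/(RT)].
(E_T−E_S)/(RT) = (52.4−68.3)×10³/(8.314×515) = -15900/4282 = -3.713.
k_S/k_T = (5.30×10^9/1.68×10^9)·exp(-3.713) = 3.155 × 0.02439 = 0.0770.
Since E_S > E_T, raising the temperature improves selectivity toward S.

0.0770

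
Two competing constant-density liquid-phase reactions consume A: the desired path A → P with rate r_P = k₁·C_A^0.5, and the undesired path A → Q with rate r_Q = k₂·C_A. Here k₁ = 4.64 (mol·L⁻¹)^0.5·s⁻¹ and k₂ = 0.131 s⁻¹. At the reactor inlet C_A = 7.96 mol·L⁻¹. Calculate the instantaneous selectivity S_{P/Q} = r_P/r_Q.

12.6

S_{P/Q} = r_P/r_Q = (k₁·C_A^0.5)/(k₂·C_A) = (k₁/k₂)·C_A^-0.5.
= (4.64×7.960^0.5) / (0.131×7.960) = 13.09/1.043 = 12.6.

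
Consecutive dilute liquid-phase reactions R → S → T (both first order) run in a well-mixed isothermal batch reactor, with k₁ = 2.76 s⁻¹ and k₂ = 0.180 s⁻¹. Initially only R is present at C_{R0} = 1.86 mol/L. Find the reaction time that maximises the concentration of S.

1.06 s

For first-order series the maximum of C_S occurs at t_opt = ln(k₂/k₁)/(k₂−k₁).
= ln(0.180/2.76)/(0.180−2.76) = ln(0.06522)/-2.580 = -2.730/-2.580 = 1.06 s.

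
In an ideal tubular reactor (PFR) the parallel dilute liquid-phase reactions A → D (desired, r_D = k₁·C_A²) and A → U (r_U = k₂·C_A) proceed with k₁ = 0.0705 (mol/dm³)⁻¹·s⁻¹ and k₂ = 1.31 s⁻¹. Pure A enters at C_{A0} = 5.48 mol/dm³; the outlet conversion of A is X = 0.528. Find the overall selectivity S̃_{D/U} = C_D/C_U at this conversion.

C_A = C_{A0}(1−X) = 2.587 mol/dm³.
Along a PFR/batch, dC_U/dC_A = −r_U/(r_D+r_U) = −k₂/(k₂+k₁·C_A).
Integrating from C_{A0} to C_A: C_U = (1.31/0.0705)·ln[(1.31+0.0705·5.48)/(1.31+0.0705·2.59)] = 18.58·ln(1.696/1.492) = 2.381 mol/dm³.
Then C_D = (C_{A0}−C_A) − C_U = 2.893 − 2.381 = 0.5128 mol/dm³.
S̃_{D/U} = C_D/C_U = 0.5128/2.381 = 0.215.

0.215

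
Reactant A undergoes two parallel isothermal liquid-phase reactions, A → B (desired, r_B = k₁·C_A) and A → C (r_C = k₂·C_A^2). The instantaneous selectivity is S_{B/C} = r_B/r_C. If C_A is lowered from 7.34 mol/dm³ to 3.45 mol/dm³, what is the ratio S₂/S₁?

2.13

S_{B/C} = (k₁/k₂)·C_A⁻¹, so S₂/S₁ = (C_{A,2}/C_{A,1})⁻¹.
= 7.34/3.45 = 2.13.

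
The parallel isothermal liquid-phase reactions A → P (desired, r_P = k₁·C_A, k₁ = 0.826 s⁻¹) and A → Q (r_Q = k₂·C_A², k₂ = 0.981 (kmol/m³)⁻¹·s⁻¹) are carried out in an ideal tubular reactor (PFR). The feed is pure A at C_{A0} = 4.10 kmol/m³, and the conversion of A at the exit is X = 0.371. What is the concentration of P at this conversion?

0.310 kmol/m³

C_A = C_{A0}(1−X) = 2.579 kmol/m³.
Along a PFR/batch, dC_P/dC_A = −r_P/(r_P+r_Q) = −k₁/(k₁+k₂·C_A).
Integrating from C_{A0} to C_A: C_P = (0.826/0.981)·ln[(0.826+0.981·4.10)/(0.826+0.981·2.58)] = 0.8420·ln(4.848/3.356) = 0.3097 kmol/m³.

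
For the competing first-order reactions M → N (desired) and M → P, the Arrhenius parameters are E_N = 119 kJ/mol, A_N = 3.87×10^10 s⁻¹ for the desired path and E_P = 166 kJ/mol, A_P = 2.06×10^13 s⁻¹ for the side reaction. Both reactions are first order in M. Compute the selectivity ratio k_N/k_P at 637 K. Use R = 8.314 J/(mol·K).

k_N/k_P = (A_N/A_P)·exp[−(E_N−E_P)/(RT)] = (A_N/A_P)·exp[(E_P−E_N)/(RT)].
(E_P−E_N)/(RT) = (166−119)×10³/(8.314×637) = 47000/5296 = 8.875.
k_N/k_P = (3.87×10^10/2.06×10^13)·exp(8.875) = 0.001879 × 7148 = 13.4.
Since E_N < E_P, lowering the temperature improves selectivity toward N.

13.4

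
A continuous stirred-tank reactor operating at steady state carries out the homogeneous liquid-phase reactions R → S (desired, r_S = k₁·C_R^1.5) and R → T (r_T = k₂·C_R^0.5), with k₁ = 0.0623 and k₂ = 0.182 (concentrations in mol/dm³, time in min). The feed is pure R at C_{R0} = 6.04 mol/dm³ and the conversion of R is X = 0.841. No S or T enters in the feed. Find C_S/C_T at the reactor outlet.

0.329

Exit C_R = C_{R0}(1−X) = 6.04×0.159 = 0.9604 mol/dm³.
Rates in a CSTR are evaluated at the outlet concentration: r_S = 0.0623×0.9604^1.5 = 0.05863, r_T = 0.182×0.9604^0.5 = 0.1784.
Overall selectivity = C_S/C_T = r_Sτ/(r_Tτ) = r_S/r_T = 0.329.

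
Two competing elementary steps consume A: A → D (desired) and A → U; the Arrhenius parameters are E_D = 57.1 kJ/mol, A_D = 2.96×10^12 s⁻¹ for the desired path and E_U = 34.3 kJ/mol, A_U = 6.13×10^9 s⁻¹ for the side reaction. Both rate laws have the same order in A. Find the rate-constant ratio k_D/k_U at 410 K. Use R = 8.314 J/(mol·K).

Since both paths have the same order in A, the concentration cancels and S_{D/U} = k_D/k_U = (A_D/A_U)·exp[(E_U−E_D)/(RT)].
(E_U−E_D)/(RT) = (34.3−57.1)×10³/(8.314×410) = -22800/3409 = -6.689.
k_D/k_U = (2.96×10^12/6.13×10^9)·exp(-6.689) = 482.9 × 0.001245 = 0.601.
Since E_D > E_U, raising the temperature improves selectivity toward D.

0.601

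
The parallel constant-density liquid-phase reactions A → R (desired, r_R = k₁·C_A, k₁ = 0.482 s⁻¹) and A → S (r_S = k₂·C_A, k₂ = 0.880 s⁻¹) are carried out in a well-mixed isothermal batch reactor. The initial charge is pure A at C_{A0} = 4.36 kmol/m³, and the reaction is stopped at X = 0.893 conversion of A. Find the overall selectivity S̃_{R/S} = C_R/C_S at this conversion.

0.548

C_A = C_{A0}(1−X) = 0.4665 kmol/m³.
Both paths are first order in A, so the instantaneous fraction to R is constant: dC_R/d(−C_A) = k₁/(k₁+k₂) = 0.3539.
C_R = 0.3539·(C_{A0}−C_A) = 0.3539×3.893 = 1.38 kmol/m³.
C_S = (C_{A0}−C_A)−C_R = 2.516 kmol/m³; S̃_{R/S} = 1.378/2.516 = 0.548.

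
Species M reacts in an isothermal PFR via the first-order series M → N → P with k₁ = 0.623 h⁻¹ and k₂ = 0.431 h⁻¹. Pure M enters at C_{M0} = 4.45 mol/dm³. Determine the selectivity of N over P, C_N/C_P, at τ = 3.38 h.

0.698

The intermediate concentration in a first-order A→B→C sequence is C_N = k₁C_{M0}(e^(−k₁τ) − e^(−k₂τ))/(k₂−k₁).
e^(−k₁τ) = e^(−0.623×3.38) = e^(−2.106) = 0.1218; e^(−k₂τ) = e^(−1.457) = 0.2330.
C_N = 0.623×4.45/(0.431−0.623) × (0.1218−0.2330) = (-14.44)×(-0.1112) = 1.606 mol/dm³.
C_M = C_{M0}e^(−k₁τ) = 0.5418 mol/dm³, so C_P = C_{M0}−C_M−C_N = 2.302 mol/dm³; C_N/C_P = 0.698.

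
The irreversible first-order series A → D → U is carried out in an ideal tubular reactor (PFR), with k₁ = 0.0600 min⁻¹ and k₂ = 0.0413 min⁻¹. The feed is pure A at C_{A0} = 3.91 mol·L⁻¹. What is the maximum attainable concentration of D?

Evaluating C_D at τ_opt = ln(k₂/k₁)/(k₂−k₁) gives C_{D,max}/C_{A0} = (k₁/k₂)^[k₂/(k₂−k₁)].
= (0.0600/0.0413)^(0.0413/(0.0413−0.0600)) = (1.453)^(-2.209) = 0.4383.
C_{D,max} = 0.4383×3.91 = 1.71 mol·L⁻¹.

1.71 mol·L⁻¹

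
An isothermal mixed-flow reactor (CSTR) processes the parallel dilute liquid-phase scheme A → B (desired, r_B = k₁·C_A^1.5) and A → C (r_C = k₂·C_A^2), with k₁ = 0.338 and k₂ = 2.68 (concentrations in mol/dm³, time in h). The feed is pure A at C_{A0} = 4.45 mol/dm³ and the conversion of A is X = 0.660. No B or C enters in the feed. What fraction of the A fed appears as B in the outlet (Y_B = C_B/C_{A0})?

Exit C_A = C_{A0}(1−X) = 4.45×0.340 = 1.513 mol/dm³.
A CSTR operates uniformly at the exit composition, giving r_B = 0.6290 and r_C = 6.135 (each k·C_A^n at C_A = 1.513).
Fraction of consumed A going to B: r_B/(r_B+r_C) = 0.09300.
C_B = 0.09300·C_{A0}·X = 0.09300×4.45×0.660 = 0.273 mol/dm³; Y_B = C_B/C_{A0} = 0.0614.

0.0614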